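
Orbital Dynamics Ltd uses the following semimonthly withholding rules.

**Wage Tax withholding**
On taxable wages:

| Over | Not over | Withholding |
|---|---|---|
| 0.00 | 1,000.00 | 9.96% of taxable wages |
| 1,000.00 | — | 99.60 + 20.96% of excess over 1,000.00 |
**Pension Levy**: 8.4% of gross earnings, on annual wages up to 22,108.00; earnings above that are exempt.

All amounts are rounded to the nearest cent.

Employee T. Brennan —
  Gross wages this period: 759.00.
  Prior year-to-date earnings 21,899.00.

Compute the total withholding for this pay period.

Wage Tax: taxable = 759.00
  9.96% × 759.00 = 75.60
Pension Levy: cap 22,108.00 − YTD 21,899.00 = 209.00 subject; 8.4% × 209.00 = 17.56
Total: 75.60 + 17.56 = 93.16

93.16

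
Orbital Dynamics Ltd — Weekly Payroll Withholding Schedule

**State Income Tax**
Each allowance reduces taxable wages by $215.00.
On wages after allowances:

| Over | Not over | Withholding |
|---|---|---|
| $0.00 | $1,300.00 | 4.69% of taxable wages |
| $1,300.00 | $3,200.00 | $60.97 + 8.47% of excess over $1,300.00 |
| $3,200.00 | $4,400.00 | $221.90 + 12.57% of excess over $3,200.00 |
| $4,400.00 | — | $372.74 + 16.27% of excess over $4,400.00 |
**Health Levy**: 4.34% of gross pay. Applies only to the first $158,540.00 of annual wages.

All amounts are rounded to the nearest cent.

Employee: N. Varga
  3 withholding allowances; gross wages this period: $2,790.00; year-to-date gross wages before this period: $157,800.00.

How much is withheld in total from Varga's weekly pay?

State Income Tax: taxable = $2,790.00 − 3×$215.00 = $2,145.00
  $60.97 + 8.47% × ($2,145.00 − $1,300.00) = $60.97 + 8.47% × $845.00 = $132.54
Health Levy: cap $158,540.00 − YTD $157,800.00 = $740.00 subject; 4.34% × $740.00 = $32.12
Total: $132.54 + $32.12 = $164.66

$164.66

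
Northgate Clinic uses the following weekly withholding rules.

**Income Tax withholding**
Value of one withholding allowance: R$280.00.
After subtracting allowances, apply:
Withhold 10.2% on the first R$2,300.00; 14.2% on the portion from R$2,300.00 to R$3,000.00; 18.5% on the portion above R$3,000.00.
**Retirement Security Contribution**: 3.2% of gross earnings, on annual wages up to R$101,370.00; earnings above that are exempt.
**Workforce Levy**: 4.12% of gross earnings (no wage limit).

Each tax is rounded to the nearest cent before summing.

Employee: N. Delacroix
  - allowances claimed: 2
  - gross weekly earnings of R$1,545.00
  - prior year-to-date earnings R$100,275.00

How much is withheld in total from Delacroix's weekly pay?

Income Tax: taxable = R$1,545.00 − 2×R$280.00 = R$985.00
  10.2% × R$985.00 = R$100.47
Retirement Security Contribution: cap R$101,370.00 − YTD R$100,275.00 = R$1,095.00 subject; 3.2% × R$1,095.00 = R$35.04
Workforce Levy: 4.12% × R$1,545.00 = R$63.65
Total: R$100.47 + R$35.04 + R$63.65 = R$199.16

R$199.16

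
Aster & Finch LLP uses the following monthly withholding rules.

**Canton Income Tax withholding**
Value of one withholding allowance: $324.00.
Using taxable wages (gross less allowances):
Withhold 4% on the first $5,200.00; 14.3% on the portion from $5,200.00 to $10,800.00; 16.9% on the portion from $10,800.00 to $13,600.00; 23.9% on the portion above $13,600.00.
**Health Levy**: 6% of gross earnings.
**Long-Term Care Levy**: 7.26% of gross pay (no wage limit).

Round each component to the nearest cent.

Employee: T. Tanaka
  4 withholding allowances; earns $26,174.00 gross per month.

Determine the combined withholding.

$7,648.11

Canton Income Tax: taxable = $26,174.00 − 4×$324.00 = $24,878.00
  $1,482.00 + 23.9% × ($24,878.00 − $13,600.00) = $1,482.00 + 23.9% × $11,278.00 = $4,177.44
Health Levy: 6% × $26,174.00 = $1,570.44
Long-Term Care Levy: 7.26% × $26,174.00 = $1,900.23
Total: $4,177.44 + $1,570.44 + $1,900.23 = $7,648.11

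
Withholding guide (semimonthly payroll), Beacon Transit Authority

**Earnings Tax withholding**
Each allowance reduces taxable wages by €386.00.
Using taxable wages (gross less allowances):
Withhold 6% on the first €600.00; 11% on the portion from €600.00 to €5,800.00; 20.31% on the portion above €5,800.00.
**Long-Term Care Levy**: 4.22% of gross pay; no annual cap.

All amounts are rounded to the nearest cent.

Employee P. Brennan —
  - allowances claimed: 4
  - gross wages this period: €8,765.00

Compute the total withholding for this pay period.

Earnings Tax: taxable = €8,765.00 − 4×€386.00 = €7,221.00
  €608.00 + 20.31% × (€7,221.00 − €5,800.00) = €608.00 + 20.31% × €1,421.00 = €896.61
Long-Term Care Levy: 4.22% × €8,765.00 = €369.88
Total: €896.61 + €369.88 = €1,266.49

€1,266.49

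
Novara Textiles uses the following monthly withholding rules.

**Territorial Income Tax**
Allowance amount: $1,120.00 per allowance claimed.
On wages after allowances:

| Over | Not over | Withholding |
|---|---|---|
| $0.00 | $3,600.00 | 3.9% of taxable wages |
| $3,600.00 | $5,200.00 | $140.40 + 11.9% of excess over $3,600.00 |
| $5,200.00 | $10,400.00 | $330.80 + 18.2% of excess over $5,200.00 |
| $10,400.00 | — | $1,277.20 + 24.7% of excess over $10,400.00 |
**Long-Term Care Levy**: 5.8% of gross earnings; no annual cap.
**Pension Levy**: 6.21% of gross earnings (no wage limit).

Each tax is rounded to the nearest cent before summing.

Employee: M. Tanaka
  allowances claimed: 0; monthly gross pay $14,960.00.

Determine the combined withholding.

Territorial Income Tax: taxable = $14,960.00
  $1,277.20 + 24.7% × ($14,960.00 − $10,400.00) = $1,277.20 + 24.7% × $4,560.00 = $2,403.52
Long-Term Care Levy: 5.8% × $14,960.00 = $867.68
Pension Levy: 6.21% × $14,960.00 = $929.02
Total: $2,403.52 + $867.68 + $929.02 = $4,200.22

$4,200.22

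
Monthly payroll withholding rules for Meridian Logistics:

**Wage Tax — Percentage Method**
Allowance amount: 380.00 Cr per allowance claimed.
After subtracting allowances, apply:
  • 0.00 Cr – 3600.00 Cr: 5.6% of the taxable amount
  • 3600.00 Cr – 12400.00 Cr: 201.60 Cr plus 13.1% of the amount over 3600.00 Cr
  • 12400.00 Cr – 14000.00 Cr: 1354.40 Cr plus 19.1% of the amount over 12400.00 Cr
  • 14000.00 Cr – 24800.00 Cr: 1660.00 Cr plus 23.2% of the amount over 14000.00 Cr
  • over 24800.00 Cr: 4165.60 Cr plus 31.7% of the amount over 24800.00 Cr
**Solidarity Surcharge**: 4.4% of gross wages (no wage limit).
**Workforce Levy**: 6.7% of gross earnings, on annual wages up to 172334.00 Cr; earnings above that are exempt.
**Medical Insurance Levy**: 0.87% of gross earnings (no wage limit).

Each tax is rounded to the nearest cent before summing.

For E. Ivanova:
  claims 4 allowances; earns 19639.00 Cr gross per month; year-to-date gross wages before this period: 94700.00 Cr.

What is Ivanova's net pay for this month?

14672.60 Cr

Wage Tax: taxable = 19639.00 Cr − 4×380.00 Cr = 18119.00 Cr
  1660.00 Cr + 23.2% × (18119.00 Cr − 14000.00 Cr) = 1660.00 Cr + 23.2% × 4119.00 Cr = 2615.61 Cr
Solidarity Surcharge: 4.4% × 19639.00 Cr = 864.12 Cr
Workforce Levy: 6.7% × 19639.00 Cr = 1315.81 Cr
Medical Insurance Levy: 0.87% × 19639.00 Cr = 170.86 Cr
Total withheld: 2615.61 Cr + 864.12 Cr + 1315.81 Cr + 170.86 Cr = 4966.40 Cr
Net pay: 19639.00 Cr − 4966.40 Cr = 14672.60 Cr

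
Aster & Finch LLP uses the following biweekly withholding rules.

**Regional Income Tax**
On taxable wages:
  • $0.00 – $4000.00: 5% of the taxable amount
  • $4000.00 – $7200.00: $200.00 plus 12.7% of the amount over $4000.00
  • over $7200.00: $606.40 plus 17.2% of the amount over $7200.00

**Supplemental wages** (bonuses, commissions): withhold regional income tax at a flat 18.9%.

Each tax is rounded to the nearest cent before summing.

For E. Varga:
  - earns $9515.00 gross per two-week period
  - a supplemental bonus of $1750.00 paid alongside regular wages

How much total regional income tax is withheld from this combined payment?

Regional Income Tax: taxable = $9515.00
  $606.40 + 17.2% × ($9515.00 − $7200.00) = $606.40 + 17.2% × $2315.00 = $1004.58
Supplemental (18.9% flat on bonus): 18.9% × $1750.00 = $330.75
Total regional income tax: $1004.58 + $330.75 = $1335.33

$1335.33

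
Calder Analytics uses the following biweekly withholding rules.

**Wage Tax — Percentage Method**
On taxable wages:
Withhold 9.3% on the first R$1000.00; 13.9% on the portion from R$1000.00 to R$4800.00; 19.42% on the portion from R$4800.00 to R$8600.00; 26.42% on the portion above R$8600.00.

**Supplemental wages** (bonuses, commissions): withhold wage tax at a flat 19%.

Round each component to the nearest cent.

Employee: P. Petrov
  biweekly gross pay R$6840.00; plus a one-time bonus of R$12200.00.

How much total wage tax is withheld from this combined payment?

R$3335.37

Wage Tax: taxable = R$6840.00
  R$621.20 + 19.42% × (R$6840.00 − R$4800.00) = R$621.20 + 19.42% × R$2040.00 = R$1017.37
Supplemental (19% flat on bonus): 19% × R$12200.00 = R$2318.00
Total wage tax: R$1017.37 + R$2318.00 = R$3335.37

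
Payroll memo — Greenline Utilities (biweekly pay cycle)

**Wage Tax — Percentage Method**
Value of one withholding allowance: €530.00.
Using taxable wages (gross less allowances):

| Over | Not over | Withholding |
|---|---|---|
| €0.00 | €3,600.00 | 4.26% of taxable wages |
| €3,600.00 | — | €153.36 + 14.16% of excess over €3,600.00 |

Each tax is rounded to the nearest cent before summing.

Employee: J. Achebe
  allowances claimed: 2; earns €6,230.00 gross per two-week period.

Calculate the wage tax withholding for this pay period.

€375.67

Wage Tax: taxable = €6,230.00 − 2×€530.00 = €5,170.00
  €153.36 + 14.16% × (€5,170.00 − €3,600.00) = €153.36 + 14.16% × €1,570.00 = €375.67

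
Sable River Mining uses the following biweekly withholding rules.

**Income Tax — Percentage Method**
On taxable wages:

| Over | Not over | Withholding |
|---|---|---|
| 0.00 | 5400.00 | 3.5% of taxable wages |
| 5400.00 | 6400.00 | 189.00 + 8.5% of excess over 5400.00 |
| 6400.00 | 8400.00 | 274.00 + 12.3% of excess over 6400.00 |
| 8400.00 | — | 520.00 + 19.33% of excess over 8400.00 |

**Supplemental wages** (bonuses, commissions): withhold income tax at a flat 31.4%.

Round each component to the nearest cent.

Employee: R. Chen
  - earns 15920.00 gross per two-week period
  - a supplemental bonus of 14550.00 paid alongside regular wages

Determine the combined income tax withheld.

6542.32

Income Tax: taxable = 15920.00
  520.00 + 19.33% × (15920.00 − 8400.00) = 520.00 + 19.33% × 7520.00 = 1973.62
Supplemental (31.4% flat on bonus): 31.4% × 14550.00 = 4568.70
Total income tax: 1973.62 + 4568.70 = 6542.32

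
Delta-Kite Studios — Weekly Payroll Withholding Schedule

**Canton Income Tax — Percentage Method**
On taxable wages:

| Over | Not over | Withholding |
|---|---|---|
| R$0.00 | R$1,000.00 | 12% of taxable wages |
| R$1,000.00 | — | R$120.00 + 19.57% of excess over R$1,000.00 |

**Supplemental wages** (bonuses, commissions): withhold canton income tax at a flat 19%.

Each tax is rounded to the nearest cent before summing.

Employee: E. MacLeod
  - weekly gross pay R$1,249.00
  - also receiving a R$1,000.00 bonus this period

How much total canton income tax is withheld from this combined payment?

Canton Income Tax: taxable = R$1,249.00
  R$120.00 + 19.57% × (R$1,249.00 − R$1,000.00) = R$120.00 + 19.57% × R$249.00 = R$168.73
Supplemental (19% flat on bonus): 19% × R$1,000.00 = R$190.00
Total canton income tax: R$168.73 + R$190.00 = R$358.73

R$358.73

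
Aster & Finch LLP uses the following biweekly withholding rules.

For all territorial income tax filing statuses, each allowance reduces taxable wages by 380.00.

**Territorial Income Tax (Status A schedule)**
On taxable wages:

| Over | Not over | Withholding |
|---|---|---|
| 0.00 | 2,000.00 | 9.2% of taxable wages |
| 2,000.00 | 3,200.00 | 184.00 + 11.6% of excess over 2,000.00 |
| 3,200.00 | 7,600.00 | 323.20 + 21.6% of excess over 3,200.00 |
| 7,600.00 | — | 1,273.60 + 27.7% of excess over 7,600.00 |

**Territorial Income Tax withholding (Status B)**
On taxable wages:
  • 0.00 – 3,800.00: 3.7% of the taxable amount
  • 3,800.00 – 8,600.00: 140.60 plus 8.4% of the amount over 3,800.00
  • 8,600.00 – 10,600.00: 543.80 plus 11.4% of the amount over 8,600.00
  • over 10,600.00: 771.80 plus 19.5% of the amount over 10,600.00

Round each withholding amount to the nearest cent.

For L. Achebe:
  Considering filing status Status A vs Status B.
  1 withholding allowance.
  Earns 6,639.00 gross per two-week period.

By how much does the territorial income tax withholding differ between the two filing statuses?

Territorial Income Tax (Status A): taxable = 6,639.00 − 1×380.00 = 6,259.00
  323.20 + 21.6% × (6,259.00 − 3,200.00) = 323.20 + 21.6% × 3,059.00 = 983.94
Territorial Income Tax (Status B): taxable = 6,639.00 − 1×380.00 = 6,259.00
  140.60 + 8.4% × (6,259.00 − 3,800.00) = 140.60 + 8.4% × 2,459.00 = 347.16
Difference: |983.94 − 347.16| = 636.78 (higher under Status A)

636.78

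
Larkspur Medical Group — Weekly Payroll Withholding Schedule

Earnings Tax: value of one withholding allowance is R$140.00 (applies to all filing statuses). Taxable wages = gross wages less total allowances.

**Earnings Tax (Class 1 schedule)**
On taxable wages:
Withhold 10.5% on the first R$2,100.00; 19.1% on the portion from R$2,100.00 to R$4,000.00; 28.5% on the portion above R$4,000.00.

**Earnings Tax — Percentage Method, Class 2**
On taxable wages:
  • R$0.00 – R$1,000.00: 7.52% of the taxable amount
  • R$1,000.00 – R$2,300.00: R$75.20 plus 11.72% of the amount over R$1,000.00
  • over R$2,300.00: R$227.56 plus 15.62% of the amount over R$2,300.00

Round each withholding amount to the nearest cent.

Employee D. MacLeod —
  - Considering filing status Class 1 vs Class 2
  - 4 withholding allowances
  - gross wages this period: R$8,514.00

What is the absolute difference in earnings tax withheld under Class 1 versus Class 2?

Earnings Tax (Class 1): taxable = R$8,514.00 − 4×R$140.00 = R$7,954.00
  R$583.40 + 28.5% × (R$7,954.00 − R$4,000.00) = R$583.40 + 28.5% × R$3,954.00 = R$1,710.29
Earnings Tax (Class 2): taxable = R$8,514.00 − 4×R$140.00 = R$7,954.00
  R$227.56 + 15.62% × (R$7,954.00 − R$2,300.00) = R$227.56 + 15.62% × R$5,654.00 = R$1,110.71
Difference: |R$1,710.29 − R$1,110.71| = R$599.58 (higher under Class 1)

R$599.58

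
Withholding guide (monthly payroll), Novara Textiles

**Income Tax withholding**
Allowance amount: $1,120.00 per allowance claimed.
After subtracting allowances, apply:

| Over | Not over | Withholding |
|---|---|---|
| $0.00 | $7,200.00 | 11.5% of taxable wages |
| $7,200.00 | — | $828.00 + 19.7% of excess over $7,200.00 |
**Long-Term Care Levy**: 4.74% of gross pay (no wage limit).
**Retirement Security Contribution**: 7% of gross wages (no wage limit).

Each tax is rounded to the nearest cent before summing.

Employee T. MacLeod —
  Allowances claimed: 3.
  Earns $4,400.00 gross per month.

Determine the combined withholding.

$636.16

Income Tax: taxable = $4,400.00 − 3×$1,120.00 = $1,040.00
  11.5% × $1,040.00 = $119.60
Long-Term Care Levy: 4.74% × $4,400.00 = $208.56
Retirement Security Contribution: 7% × $4,400.00 = $308.00
Total: $119.60 + $208.56 + $308.00 = $636.16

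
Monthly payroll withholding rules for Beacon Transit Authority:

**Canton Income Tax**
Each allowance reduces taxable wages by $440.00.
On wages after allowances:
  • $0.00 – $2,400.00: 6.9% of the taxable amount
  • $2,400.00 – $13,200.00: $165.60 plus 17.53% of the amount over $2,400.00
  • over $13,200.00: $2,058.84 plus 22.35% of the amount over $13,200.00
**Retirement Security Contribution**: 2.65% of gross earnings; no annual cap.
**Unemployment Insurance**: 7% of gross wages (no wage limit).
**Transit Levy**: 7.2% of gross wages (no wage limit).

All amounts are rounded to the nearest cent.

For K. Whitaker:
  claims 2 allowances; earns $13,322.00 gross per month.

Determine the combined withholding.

$4,170.71

Canton Income Tax: taxable = $13,322.00 − 2×$440.00 = $12,442.00
  $165.60 + 17.53% × ($12,442.00 − $2,400.00) = $165.60 + 17.53% × $10,042.00 = $1,925.96
Retirement Security Contribution: 2.65% × $13,322.00 = $353.03
Unemployment Insurance: 7% × $13,322.00 = $932.54
Transit Levy: 7.2% × $13,322.00 = $959.18
Total: $1,925.96 + $353.03 + $932.54 + $959.18 = $4,170.71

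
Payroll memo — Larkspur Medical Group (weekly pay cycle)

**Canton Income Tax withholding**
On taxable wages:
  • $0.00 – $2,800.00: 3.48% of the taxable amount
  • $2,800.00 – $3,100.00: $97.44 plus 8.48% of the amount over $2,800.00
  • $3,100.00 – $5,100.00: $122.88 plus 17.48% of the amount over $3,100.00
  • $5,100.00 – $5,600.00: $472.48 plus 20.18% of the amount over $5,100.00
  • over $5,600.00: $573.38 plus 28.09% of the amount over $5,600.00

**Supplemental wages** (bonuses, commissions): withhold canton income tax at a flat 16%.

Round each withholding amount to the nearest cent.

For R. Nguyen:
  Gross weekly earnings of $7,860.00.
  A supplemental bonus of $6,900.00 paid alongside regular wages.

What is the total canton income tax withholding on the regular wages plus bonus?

$2,312.21

Canton Income Tax: taxable = $7,860.00
  $573.38 + 28.09% × ($7,860.00 − $5,600.00) = $573.38 + 28.09% × $2,260.00 = $1,208.21
Supplemental (16% flat on bonus): 16% × $6,900.00 = $1,104.00
Total canton income tax: $1,208.21 + $1,104.00 = $2,312.21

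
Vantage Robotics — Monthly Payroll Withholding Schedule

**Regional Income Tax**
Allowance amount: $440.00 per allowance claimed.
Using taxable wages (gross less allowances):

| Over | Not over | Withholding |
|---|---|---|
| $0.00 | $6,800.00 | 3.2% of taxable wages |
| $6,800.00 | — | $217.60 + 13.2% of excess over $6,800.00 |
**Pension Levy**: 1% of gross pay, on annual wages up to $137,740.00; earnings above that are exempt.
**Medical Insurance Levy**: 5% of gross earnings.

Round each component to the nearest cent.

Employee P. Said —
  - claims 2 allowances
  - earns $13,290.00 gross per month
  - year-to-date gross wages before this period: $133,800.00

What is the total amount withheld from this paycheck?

Regional Income Tax: taxable = $13,290.00 − 2×$440.00 = $12,410.00
  $217.60 + 13.2% × ($12,410.00 − $6,800.00) = $217.60 + 13.2% × $5,610.00 = $958.12
Pension Levy: cap $137,740.00 − YTD $133,800.00 = $3,940.00 subject; 1% × $3,940.00 = $39.40
Medical Insurance Levy: 5% × $13,290.00 = $664.50
Total: $958.12 + $39.40 + $664.50 = $1,662.02

$1,662.02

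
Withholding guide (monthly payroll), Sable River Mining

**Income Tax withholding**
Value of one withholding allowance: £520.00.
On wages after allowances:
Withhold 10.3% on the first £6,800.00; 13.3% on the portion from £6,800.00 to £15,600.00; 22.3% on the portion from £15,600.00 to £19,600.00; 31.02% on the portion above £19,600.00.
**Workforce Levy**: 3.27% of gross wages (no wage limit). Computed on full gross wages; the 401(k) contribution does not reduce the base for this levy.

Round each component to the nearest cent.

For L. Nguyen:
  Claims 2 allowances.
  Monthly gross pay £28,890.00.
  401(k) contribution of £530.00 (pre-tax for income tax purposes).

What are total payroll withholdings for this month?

Income Tax: taxable = £28,890.00 − £530.00 − 2×£520.00 = £27,320.00
  £2,762.80 + 31.02% × (£27,320.00 − £19,600.00) = £2,762.80 + 31.02% × £7,720.00 = £5,157.54
Workforce Levy: 3.27% × £28,890.00 = £944.70
Total: £5,157.54 + £944.70 = £6,102.24

£6,102.24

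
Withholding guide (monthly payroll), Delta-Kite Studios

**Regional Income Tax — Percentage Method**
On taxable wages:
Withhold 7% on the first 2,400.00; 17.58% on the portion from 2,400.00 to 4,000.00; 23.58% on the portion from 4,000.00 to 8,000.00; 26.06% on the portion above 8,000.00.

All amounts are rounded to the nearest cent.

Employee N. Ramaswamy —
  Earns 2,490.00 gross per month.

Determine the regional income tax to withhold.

183.82

Regional Income Tax: taxable = 2,490.00
  168.00 + 17.58% × (2,490.00 − 2,400.00) = 168.00 + 17.58% × 90.00 = 183.82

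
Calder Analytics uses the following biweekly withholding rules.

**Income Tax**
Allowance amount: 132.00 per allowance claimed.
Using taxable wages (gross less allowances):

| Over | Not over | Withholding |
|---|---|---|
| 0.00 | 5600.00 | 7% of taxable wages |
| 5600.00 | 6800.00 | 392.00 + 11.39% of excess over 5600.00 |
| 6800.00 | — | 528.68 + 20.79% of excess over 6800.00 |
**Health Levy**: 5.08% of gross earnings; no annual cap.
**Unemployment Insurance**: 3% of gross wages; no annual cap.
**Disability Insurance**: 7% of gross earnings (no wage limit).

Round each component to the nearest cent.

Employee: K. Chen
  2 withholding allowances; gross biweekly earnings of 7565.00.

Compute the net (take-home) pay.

5791.36

Income Tax: taxable = 7565.00 − 2×132.00 = 7301.00
  528.68 + 20.79% × (7301.00 − 6800.00) = 528.68 + 20.79% × 501.00 = 632.84
Health Levy: 5.08% × 7565.00 = 384.30
Unemployment Insurance: 3% × 7565.00 = 226.95
Disability Insurance: 7% × 7565.00 = 529.55
Total withheld: 632.84 + 384.30 + 226.95 + 529.55 = 1773.64
Net pay: 7565.00 − 1773.64 = 5791.36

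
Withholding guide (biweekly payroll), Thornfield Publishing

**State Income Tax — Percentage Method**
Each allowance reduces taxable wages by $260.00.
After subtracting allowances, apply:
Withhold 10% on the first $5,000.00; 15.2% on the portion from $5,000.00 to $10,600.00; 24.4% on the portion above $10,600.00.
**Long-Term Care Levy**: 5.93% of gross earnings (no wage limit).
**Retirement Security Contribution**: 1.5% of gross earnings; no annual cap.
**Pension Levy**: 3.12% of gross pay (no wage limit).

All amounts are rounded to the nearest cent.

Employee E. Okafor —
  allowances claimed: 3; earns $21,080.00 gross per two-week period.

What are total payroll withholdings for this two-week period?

$5,941.94

State Income Tax: taxable = $21,080.00 − 3×$260.00 = $20,300.00
  $1,351.20 + 24.4% × ($20,300.00 − $10,600.00) = $1,351.20 + 24.4% × $9,700.00 = $3,718.00
Long-Term Care Levy: 5.93% × $21,080.00 = $1,250.04
Retirement Security Contribution: 1.5% × $21,080.00 = $316.20
Pension Levy: 3.12% × $21,080.00 = $657.70
Total: $3,718.00 + $1,250.04 + $316.20 + $657.70 = $5,941.94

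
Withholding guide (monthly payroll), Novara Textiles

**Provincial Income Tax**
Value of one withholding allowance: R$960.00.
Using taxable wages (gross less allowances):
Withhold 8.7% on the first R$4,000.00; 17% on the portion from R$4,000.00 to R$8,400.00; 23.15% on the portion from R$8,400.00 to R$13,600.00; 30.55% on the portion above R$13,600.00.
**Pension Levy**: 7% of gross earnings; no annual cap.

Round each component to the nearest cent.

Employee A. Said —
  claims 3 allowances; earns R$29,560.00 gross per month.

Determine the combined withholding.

R$8,364.94

Provincial Income Tax: taxable = R$29,560.00 − 3×R$960.00 = R$26,680.00
  R$2,299.80 + 30.55% × (R$26,680.00 − R$13,600.00) = R$2,299.80 + 30.55% × R$13,080.00 = R$6,295.74
Pension Levy: 7% × R$29,560.00 = R$2,069.20
Total: R$6,295.74 + R$2,069.20 = R$8,364.94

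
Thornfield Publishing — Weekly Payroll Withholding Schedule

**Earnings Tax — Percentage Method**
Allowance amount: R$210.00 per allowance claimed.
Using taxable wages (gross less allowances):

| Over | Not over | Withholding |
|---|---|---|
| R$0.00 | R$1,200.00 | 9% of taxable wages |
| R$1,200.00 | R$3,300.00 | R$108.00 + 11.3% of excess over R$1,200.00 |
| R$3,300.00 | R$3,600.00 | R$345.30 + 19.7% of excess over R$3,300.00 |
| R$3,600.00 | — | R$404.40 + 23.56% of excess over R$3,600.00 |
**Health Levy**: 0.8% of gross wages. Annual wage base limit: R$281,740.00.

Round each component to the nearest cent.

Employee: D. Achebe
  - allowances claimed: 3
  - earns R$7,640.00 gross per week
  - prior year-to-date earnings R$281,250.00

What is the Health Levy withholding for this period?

R$3.92

Health Levy: cap R$281,740.00 − YTD R$281,250.00 = R$490.00 subject; 0.8% × R$490.00 = R$3.92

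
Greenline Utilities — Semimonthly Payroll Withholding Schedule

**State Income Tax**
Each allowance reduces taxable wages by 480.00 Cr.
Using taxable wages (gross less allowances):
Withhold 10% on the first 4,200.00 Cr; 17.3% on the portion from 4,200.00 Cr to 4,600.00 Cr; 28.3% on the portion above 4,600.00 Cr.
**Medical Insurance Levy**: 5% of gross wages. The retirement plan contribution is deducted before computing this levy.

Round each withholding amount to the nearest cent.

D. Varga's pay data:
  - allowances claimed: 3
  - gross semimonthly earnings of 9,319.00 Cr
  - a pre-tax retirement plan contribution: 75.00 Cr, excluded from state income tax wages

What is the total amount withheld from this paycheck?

State Income Tax: taxable = 9,319.00 Cr − 75.00 Cr − 3×480.00 Cr = 7,804.00 Cr
  489.20 Cr + 28.3% × (7,804.00 Cr − 4,600.00 Cr) = 489.20 Cr + 28.3% × 3,204.00 Cr = 1,395.93 Cr
Medical Insurance Levy: 5% × 9,244.00 Cr = 462.20 Cr
Total: 1,395.93 Cr + 462.20 Cr = 1,858.13 Cr

1,858.13 Cr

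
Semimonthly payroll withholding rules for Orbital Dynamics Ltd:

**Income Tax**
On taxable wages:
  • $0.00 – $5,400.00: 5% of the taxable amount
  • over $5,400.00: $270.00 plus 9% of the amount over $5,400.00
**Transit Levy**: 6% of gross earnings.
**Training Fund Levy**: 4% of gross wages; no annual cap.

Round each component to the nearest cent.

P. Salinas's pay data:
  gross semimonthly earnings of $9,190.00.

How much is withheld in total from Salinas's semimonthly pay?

Income Tax: taxable = $9,190.00
  $270.00 + 9% × ($9,190.00 − $5,400.00) = $270.00 + 9% × $3,790.00 = $611.10
Transit Levy: 6% × $9,190.00 = $551.40
Training Fund Levy: 4% × $9,190.00 = $367.60
Total: $611.10 + $551.40 + $367.60 = $1,530.10

$1,530.10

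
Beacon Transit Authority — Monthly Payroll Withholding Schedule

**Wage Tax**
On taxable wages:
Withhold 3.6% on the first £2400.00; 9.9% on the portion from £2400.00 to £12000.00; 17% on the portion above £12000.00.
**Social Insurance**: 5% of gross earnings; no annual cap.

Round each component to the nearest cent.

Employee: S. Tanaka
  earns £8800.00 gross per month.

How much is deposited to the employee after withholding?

Wage Tax: taxable = £8800.00
  £86.40 + 9.9% × (£8800.00 − £2400.00) = £86.40 + 9.9% × £6400.00 = £720.00
Social Insurance: 5% × £8800.00 = £440.00
Total withheld: £720.00 + £440.00 = £1160.00
Net pay: £8800.00 − £1160.00 = £7640.00

£7640.00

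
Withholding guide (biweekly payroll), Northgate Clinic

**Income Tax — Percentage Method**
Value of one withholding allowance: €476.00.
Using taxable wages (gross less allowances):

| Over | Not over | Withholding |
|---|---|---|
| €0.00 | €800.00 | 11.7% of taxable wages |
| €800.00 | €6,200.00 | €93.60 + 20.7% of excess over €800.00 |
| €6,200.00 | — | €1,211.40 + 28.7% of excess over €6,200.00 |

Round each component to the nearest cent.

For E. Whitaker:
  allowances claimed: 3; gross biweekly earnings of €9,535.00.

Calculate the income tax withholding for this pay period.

€1,758.71

Income Tax: taxable = €9,535.00 − 3×€476.00 = €8,107.00
  €1,211.40 + 28.7% × (€8,107.00 − €6,200.00) = €1,211.40 + 28.7% × €1,907.00 = €1,758.71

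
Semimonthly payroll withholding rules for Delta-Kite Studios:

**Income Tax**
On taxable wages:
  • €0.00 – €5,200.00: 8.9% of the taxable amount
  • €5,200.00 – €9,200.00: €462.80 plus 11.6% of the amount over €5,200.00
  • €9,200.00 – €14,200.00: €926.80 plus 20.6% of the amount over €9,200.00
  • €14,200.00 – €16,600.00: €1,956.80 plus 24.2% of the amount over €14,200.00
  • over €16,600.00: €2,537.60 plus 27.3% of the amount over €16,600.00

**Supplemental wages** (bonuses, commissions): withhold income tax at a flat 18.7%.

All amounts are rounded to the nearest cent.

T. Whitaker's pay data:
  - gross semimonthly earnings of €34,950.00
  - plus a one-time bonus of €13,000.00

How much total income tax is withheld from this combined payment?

€9,978.15

Income Tax: taxable = €34,950.00
  €2,537.60 + 27.3% × (€34,950.00 − €16,600.00) = €2,537.60 + 27.3% × €18,350.00 = €7,547.15
Supplemental (18.7% flat on bonus): 18.7% × €13,000.00 = €2,431.00
Total income tax: €7,547.15 + €2,431.00 = €9,978.15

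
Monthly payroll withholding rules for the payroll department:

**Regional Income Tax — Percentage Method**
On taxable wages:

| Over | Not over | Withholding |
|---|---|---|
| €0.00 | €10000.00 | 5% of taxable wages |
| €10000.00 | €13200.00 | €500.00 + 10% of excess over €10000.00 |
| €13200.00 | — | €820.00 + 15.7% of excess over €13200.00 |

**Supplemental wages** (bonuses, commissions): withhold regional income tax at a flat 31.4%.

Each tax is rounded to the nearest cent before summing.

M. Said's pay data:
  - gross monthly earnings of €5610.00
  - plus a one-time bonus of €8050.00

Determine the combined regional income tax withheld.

€2808.20

Regional Income Tax: taxable = €5610.00
  5% × €5610.00 = €280.50
Supplemental (31.4% flat on bonus): 31.4% × €8050.00 = €2527.70
Total regional income tax: €280.50 + €2527.70 = €2808.20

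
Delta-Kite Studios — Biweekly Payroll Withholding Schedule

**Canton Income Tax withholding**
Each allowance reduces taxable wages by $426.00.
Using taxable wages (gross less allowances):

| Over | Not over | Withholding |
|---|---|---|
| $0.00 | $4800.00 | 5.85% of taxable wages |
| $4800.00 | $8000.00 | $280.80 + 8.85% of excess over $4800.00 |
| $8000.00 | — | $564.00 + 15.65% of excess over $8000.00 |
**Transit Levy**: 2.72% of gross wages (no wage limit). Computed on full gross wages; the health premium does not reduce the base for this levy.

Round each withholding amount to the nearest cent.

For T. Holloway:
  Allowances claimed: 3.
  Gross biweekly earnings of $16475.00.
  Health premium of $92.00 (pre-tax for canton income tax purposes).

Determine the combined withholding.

Canton Income Tax: taxable = $16475.00 − $92.00 − 3×$426.00 = $15105.00
  $564.00 + 15.65% × ($15105.00 − $8000.00) = $564.00 + 15.65% × $7105.00 = $1675.93
Transit Levy: 2.72% × $16475.00 = $448.12
Total: $1675.93 + $448.12 = $2124.05

$2124.05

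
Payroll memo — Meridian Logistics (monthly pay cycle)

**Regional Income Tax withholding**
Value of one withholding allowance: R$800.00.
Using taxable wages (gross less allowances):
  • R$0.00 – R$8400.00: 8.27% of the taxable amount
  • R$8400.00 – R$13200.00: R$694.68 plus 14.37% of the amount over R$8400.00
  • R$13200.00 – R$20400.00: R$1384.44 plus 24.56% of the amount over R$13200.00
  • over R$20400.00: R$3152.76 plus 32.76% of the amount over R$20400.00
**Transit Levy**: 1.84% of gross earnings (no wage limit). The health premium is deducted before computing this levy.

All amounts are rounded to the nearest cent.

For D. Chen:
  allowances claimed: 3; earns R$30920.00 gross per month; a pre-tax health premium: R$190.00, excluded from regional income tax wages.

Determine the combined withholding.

Regional Income Tax: taxable = R$30920.00 − R$190.00 − 3×R$800.00 = R$28330.00
  R$3152.76 + 32.76% × (R$28330.00 − R$20400.00) = R$3152.76 + 32.76% × R$7930.00 = R$5750.63
Transit Levy: 1.84% × R$30730.00 = R$565.43
Total: R$5750.63 + R$565.43 = R$6316.06

R$6316.06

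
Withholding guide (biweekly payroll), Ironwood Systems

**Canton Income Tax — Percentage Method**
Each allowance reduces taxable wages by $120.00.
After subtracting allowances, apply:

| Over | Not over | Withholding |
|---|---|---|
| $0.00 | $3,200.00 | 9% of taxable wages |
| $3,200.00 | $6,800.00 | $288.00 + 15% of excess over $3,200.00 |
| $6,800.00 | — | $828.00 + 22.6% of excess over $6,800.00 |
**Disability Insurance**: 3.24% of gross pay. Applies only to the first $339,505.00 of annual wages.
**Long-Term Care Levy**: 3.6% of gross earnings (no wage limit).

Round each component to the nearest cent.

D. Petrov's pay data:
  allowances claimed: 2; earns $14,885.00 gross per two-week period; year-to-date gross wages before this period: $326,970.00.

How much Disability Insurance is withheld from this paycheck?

$406.13

Disability Insurance: cap $339,505.00 − YTD $326,970.00 = $12,535.00 subject; 3.24% × $12,535.00 = $406.13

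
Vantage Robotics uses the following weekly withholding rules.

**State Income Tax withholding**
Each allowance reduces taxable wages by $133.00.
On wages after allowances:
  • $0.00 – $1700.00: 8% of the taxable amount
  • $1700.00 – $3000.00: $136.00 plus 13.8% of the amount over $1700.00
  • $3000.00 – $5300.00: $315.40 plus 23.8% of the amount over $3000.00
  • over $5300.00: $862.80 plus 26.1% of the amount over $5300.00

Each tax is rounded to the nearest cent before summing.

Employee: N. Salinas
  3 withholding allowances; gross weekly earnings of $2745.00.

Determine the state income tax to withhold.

State Income Tax: taxable = $2745.00 − 3×$133.00 = $2346.00
  $136.00 + 13.8% × ($2346.00 − $1700.00) = $136.00 + 13.8% × $646.00 = $225.15

$225.15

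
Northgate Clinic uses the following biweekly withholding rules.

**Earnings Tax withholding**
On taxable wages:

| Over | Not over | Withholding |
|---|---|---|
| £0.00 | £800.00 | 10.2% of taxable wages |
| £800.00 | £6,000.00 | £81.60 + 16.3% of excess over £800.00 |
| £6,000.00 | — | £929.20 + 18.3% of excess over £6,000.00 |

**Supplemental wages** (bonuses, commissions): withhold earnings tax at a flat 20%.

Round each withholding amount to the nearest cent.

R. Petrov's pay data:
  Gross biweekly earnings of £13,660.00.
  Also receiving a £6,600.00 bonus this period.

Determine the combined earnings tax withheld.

£3,650.98

Earnings Tax: taxable = £13,660.00
  £929.20 + 18.3% × (£13,660.00 − £6,000.00) = £929.20 + 18.3% × £7,660.00 = £2,330.98
Supplemental (20% flat on bonus): 20% × £6,600.00 = £1,320.00
Total earnings tax: £2,330.98 + £1,320.00 = £3,650.98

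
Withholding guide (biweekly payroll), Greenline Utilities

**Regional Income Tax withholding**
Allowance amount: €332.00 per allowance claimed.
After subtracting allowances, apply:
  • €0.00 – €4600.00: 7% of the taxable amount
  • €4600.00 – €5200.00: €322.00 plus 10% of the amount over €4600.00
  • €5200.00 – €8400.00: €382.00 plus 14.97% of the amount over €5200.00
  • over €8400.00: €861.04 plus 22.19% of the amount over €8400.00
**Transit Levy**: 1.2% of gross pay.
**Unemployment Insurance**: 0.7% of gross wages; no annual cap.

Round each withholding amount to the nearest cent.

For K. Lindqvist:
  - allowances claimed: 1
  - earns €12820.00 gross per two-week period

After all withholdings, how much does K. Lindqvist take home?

Regional Income Tax: taxable = €12820.00 − 1×€332.00 = €12488.00
  €861.04 + 22.19% × (€12488.00 − €8400.00) = €861.04 + 22.19% × €4088.00 = €1768.17
Transit Levy: 1.2% × €12820.00 = €153.84
Unemployment Insurance: 0.7% × €12820.00 = €89.74
Total withheld: €1768.17 + €153.84 + €89.74 = €2011.75
Net pay: €12820.00 − €2011.75 = €10808.25

€10808.25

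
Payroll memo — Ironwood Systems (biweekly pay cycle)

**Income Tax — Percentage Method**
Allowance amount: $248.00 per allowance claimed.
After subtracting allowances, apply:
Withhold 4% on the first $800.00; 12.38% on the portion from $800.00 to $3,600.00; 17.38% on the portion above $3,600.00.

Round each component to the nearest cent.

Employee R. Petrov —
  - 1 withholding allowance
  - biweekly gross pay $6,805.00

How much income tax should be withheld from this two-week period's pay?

Income Tax: taxable = $6,805.00 − 1×$248.00 = $6,557.00
  $378.64 + 17.38% × ($6,557.00 − $3,600.00) = $378.64 + 17.38% × $2,957.00 = $892.57

$892.57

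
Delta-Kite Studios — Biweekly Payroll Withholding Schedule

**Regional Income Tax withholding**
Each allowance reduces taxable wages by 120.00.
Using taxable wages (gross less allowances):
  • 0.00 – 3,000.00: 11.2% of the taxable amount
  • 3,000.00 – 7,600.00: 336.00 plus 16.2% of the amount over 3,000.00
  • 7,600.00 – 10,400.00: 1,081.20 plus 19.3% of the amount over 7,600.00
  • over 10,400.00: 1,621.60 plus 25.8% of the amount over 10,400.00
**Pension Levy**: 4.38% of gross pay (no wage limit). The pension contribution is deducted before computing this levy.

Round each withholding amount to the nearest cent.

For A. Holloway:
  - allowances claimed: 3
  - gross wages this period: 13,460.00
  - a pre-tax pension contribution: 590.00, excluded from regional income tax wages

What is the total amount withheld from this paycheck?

Regional Income Tax: taxable = 13,460.00 − 590.00 − 3×120.00 = 12,510.00
  1,621.60 + 25.8% × (12,510.00 − 10,400.00) = 1,621.60 + 25.8% × 2,110.00 = 2,165.98
Pension Levy: 4.38% × 12,870.00 = 563.71
Total: 2,165.98 + 563.71 = 2,729.69

2,729.69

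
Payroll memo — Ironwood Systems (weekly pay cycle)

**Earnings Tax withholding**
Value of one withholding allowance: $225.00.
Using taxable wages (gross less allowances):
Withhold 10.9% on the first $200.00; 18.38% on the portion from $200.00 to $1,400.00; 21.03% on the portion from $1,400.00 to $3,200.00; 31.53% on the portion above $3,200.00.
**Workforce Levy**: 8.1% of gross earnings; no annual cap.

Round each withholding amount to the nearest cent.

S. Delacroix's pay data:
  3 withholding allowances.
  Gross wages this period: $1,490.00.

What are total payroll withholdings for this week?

$255.53

Earnings Tax: taxable = $1,490.00 − 3×$225.00 = $815.00
  $21.80 + 18.38% × ($815.00 − $200.00) = $21.80 + 18.38% × $615.00 = $134.84
Workforce Levy: 8.1% × $1,490.00 = $120.69
Total: $134.84 + $120.69 = $255.53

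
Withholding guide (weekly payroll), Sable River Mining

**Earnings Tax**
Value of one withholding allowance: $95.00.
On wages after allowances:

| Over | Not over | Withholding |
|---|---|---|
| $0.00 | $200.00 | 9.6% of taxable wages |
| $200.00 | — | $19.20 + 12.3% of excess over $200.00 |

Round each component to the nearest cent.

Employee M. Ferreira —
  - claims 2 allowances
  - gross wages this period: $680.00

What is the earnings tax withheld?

$54.87

Earnings Tax: taxable = $680.00 − 2×$95.00 = $490.00
  $19.20 + 12.3% × ($490.00 − $200.00) = $19.20 + 12.3% × $290.00 = $54.87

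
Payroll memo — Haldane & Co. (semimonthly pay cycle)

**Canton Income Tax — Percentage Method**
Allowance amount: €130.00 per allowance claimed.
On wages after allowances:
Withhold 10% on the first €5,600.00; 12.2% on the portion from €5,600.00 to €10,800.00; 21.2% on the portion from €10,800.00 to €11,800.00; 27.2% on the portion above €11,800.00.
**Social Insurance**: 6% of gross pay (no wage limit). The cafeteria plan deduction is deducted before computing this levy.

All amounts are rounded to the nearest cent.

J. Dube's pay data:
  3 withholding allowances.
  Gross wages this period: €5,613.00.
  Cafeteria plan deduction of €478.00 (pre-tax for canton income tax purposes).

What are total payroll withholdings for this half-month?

€782.60

Canton Income Tax: taxable = €5,613.00 − €478.00 − 3×€130.00 = €4,745.00
  10% × €4,745.00 = €474.50
Social Insurance: 6% × €5,135.00 = €308.10
Total: €474.50 + €308.10 = €782.60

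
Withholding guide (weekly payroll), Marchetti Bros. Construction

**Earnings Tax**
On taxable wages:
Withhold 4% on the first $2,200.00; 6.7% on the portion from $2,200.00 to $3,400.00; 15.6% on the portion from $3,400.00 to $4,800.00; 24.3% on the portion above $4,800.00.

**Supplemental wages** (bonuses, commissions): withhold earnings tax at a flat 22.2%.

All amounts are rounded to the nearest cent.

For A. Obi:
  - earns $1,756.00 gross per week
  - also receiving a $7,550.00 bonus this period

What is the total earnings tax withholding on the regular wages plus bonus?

$1,746.34

Earnings Tax: taxable = $1,756.00
  4% × $1,756.00 = $70.24
Supplemental (22.2% flat on bonus): 22.2% × $7,550.00 = $1,676.10
Total earnings tax: $70.24 + $1,676.10 = $1,746.34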